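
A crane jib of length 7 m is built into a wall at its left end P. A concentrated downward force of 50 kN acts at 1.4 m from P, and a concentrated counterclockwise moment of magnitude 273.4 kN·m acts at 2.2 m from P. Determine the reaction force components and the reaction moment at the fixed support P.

ΣF_x = 0: P_x = 0.
ΣF_y = 0: P_y − 50 = 0 → P_y = 50.00 kN.
ΣM about P: M_P − 50·1.4 + 273.4 = 0 → M_P = -203.4 kN·m.

P_x = 0, P_y = 50.00 kN, M_P = -203.4 kN·m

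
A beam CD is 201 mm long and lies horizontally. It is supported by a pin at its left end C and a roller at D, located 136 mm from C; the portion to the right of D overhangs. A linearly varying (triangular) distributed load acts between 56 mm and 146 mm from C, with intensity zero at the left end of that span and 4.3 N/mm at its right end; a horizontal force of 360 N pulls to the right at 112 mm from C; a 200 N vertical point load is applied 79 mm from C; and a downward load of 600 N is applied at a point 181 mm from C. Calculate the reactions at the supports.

Resultant of the triangular load: ½ × 4.3 × 90 = 193.5 N, acting at 116 mm from C (one-third of the span from the peak).
Moments about C: D_y·136 − (½·4.3·90)·116 − 200·79 − 600·181 = 0 → D_y = 146846/136 = 1079.75 ≈ 1080 N.
ΣF_y = 0: C_y + 1079.75 − ½·4.3·90 − 200 − 600 = 0 → C_y = -86.25 N.
ΣF_x = 0: C_x + 360 = 0 → C_x = -360.0 N.

C_x = -360.0 N, C_y = -86.25 N, D_y = 1080 N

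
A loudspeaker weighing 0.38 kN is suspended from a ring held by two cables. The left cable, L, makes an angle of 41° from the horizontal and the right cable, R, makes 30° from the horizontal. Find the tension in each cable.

T_L = 0.3481 kN, T_R = 0.3033 kN

ΣF_x = 0: −T_L·cos41° + T_R·cos30° = 0 → T_R = 0.871464·T_L.
ΣF_y = 0: T_L·sin41° + T_R·sin30° = 0.38.
Substitute: T_L·(0.656059 + 0.871464·0.5) = 0.38 → T_L = 0.348052 ≈ 0.3481 kN.
Then T_R = 0.871464 × 0.348052 = 0.3033 kN.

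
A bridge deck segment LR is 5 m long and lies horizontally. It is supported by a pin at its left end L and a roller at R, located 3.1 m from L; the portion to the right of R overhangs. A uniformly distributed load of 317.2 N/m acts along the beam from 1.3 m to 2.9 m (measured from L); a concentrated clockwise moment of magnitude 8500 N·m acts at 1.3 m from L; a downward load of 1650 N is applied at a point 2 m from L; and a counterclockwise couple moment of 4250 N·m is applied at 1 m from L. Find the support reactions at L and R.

L_x = 0, L_y = -621.8 N, R_y = 2779 N

Resultant of the distributed load: 317.2 × 1.6 = 507.52 N at 2.1 m from L.
Taking moments about L: R_y·3.1 − (317.2·1.6)·2.1 − 8500 − 1650·2 + 4250 = 0 → R_y = 8615.792/3.1 = 2779.29 ≈ 2779 N.
ΣF_y = 0: L_y + 2779.29 − 317.2·1.6 − 1650 = 0 → L_y = -621.8 N.
ΣF_x = 0: no horizontal applied forces, so L_x = 0.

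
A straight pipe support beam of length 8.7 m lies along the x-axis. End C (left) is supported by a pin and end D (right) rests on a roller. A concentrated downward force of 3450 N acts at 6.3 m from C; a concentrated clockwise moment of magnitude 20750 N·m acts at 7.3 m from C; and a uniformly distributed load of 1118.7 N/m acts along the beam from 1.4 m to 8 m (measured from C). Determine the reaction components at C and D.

C_x = 0, C_y = 1961 N, D_y = 8872 N

Resultant of the distributed load: 1118.7 × 6.6 = 7383.42 N at 4.7 m from C.
ΣM about C: D_y·8.7 − 3450·6.3 − 20750 − (1118.7·6.6)·4.7 = 0 → D_y = 77187.074/8.7 = 8872.08 ≈ 8872 N.
ΣF_y = 0: C_y + 8872.08 − 3450 − 1118.7·6.6 = 0 → C_y = 1961 N.
ΣF_x = 0: no horizontal applied forces, so C_x = 0.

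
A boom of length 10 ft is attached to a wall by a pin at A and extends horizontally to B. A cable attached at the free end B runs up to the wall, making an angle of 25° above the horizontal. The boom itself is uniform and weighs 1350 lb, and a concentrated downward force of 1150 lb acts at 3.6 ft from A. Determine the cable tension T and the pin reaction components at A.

T = 2577 lb, A_x = 2335 lb, A_y = 1411 lb

ΣM about A: T·sin25°·10 − 1350·5 − 1150·3.6 = 0 → T = 10890/(10·0.422618) = 2576.8 ≈ 2577 lb.
ΣF_x = 0: A_x − T·cos25° = 0 → A_x = 2576.8 × 0.906308 = 2335 lb.
ΣF_y = 0: A_y + T·sin25° − 1350 − 1150 = 0 → A_y = 2500 − 2576.8 × 0.422618 = 1411 lb.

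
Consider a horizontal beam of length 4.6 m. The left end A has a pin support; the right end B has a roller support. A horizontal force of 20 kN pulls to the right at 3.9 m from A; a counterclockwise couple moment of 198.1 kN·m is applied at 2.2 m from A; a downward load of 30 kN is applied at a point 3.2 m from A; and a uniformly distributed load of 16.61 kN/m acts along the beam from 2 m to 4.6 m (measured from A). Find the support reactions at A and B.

A_x = -20.00 kN, A_y = 64.40 kN, B_y = 8.786 kN

Resultant of the distributed load: 16.61 × 2.6 = 43.186 kN at 3.3 m from A.
Moments about A: B_y·4.6 + 198.1 − 30·3.2 − (16.61·2.6)·3.3 = 0 → B_y = 40.4138/4.6 = 8.78561 ≈ 8.786 kN.
ΣF_y = 0: A_y + 8.78561 − 30 − 16.61·2.6 = 0 → A_y = 64.40 kN.
ΣF_x = 0: A_x + 20 = 0 → A_x = -20.00 kN.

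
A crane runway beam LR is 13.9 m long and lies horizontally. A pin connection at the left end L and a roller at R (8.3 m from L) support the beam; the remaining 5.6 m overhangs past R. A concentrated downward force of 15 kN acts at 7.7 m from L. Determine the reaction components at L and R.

L_x = 0, L_y = 1.084 kN, R_y = 13.92 kN

Moments about L: R_y·8.3 − 15·7.7 = 0 → R_y = 115.5/8.3 = 13.9157 ≈ 13.92 kN.
ΣF_y = 0: L_y + 13.9157 − 15 = 0 → L_y = 1.084 kN.
ΣF_x = 0: no horizontal applied forces, so L_x = 0.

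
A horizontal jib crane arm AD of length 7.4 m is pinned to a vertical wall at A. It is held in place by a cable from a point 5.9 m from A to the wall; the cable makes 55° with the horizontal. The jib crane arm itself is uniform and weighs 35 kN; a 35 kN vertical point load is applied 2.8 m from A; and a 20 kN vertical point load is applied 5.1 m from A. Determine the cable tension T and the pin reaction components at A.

T = 68.18 kN, A_x = 39.10 kN, A_y = 34.15 kN

ΣM about A: T·sin55°·5.9 − 35·3.7 − 35·2.8 − 20·5.1 = 0 → T = 329.5/(5.9·0.819152) = 68.1772 ≈ 68.18 kN.
ΣF_x = 0: A_x − T·cos55° = 0 → A_x = 68.1772 × 0.573576 = 39.10 kN.
ΣF_y = 0: A_y + T·sin55° − 35 − 35 − 20 = 0 → A_y = 90 − 68.1772 × 0.819152 = 34.15 kN.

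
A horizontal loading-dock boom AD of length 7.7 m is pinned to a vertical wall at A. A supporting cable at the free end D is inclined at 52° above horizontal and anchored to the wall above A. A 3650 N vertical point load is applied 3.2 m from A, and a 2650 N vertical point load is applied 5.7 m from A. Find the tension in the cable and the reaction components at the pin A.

ΣM about A: T·sin52°·7.7 − 3650·3.2 − 2650·5.7 = 0 → T = 26785/(7.7·0.788011) = 4414.37 ≈ 4414 N.
ΣF_x = 0: A_x − T·cos52° = 0 → A_x = 4414.37 × 0.615661 = 2718 N.
ΣF_y = 0: A_y + T·sin52° − 3650 − 2650 = 0 → A_y = 6300 − 4414.37 × 0.788011 = 2821 N.

T = 4414 N, A_x = 2718 N, A_y = 2821 N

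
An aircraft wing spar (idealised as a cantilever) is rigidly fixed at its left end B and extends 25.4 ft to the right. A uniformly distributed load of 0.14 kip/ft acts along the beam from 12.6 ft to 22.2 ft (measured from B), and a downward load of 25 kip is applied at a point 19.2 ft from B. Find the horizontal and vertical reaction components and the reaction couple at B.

Resultant of the distributed load: 0.14 × 9.6 = 1.344 kip at 17.4 ft from B.
ΣF_x = 0: B_x = 0.
ΣF_y = 0: B_y − 0.14·9.6 − 25 = 0 → B_y = 26.34 kip.
ΣM about B: M_B − (0.14·9.6)·17.4 − 25·19.2 = 0 → M_B = 503.4 kip·ft.

B_x = 0, B_y = 26.34 kip, M_B = 503.4 kip·ft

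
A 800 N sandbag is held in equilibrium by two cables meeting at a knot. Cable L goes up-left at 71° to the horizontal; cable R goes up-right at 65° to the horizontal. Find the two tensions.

T_L = 486.7 N, T_R = 374.9 N

ΣF_x = 0: −T_L·cos71° + T_R·cos65° = 0 → T_R = 0.77036·T_L.
ΣF_y = 0: T_L·sin71° + T_R·sin65° = 800.
Substitute: T_L·(0.945519 + 0.77036·0.906308) = 800 → T_L = 486.706 ≈ 486.7 N.
Then T_R = 0.77036 × 486.706 = 374.9 N.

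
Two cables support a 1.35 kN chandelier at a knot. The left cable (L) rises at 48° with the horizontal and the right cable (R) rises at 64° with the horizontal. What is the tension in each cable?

T_L = 0.6383 kN, T_R = 0.9743 kN

ΣF_x = 0: −T_L·cos48° + T_R·cos64° = 0 → T_R = 1.5264·T_L.
ΣF_y = 0: T_L·sin48° + T_R·sin64° = 1.35.
Substitute: T_L·(0.743145 + 1.5264·0.898794) = 1.35 → T_L = 0.638279 ≈ 0.6383 kN.
Then T_R = 1.5264 × 0.638279 = 0.9743 kN.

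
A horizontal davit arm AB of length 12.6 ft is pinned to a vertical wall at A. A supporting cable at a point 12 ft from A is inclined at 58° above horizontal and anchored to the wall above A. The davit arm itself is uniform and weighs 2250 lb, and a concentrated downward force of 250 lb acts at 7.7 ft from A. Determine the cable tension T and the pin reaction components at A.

ΣM about A: T·sin58°·12 − 2250·6.3 − 250·7.7 = 0 → T = 16100/(12·0.848048) = 1582.06 ≈ 1582 lb.
ΣF_x = 0: A_x − T·cos58° = 0 → A_x = 1582.06 × 0.529919 = 838.4 lb.
ΣF_y = 0: A_y + T·sin58° − 2250 − 250 = 0 → A_y = 2500 − 1582.06 × 0.848048 = 1158 lb.

T = 1582 lb, A_x = 838.4 lb, A_y = 1158 lb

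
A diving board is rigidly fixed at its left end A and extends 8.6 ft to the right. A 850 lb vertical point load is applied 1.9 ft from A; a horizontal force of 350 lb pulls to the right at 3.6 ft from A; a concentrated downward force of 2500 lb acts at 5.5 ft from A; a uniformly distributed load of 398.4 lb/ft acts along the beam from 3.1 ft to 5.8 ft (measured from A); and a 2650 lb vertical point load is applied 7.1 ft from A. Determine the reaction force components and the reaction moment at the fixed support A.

Resultant of the distributed load: 398.4 × 2.7 = 1075.68 lb at 4.45 ft from A.
ΣF_x = 0: A_x + 350 = 0 → A_x = -350.0 lb.
ΣF_y = 0: A_y − 850 − 2500 − 398.4·2.7 − 2650 = 0 → A_y = 7076 lb.
ΣM about A: M_A − 850·1.9 − 2500·5.5 − (398.4·2.7)·4.45 − 2650·7.1 = 0 → M_A = 38970 lb·ft.

A_x = -350.0 lb, A_y = 7076 lb, M_A = 38970 lb·ft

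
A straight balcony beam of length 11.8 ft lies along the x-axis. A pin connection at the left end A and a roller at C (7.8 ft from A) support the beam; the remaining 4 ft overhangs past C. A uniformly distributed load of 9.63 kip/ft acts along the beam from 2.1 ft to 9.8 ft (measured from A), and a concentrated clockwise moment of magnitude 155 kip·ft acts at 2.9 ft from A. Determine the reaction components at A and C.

A_x = 0, A_y = -2.285 kip, C_y = 76.44 kip

Resultant of the distributed load: 9.63 × 7.7 = 74.151 kip at 5.95 ft from A.
ΣM about A: C_y·7.8 − (9.63·7.7)·5.95 − 155 = 0 → C_y = 596.19845/7.8 = 76.4357 ≈ 76.44 kip.
ΣF_y = 0: A_y + 76.4357 − 9.63·7.7 = 0 → A_y = -2.285 kip.
ΣF_x = 0: no horizontal applied forces, so A_x = 0.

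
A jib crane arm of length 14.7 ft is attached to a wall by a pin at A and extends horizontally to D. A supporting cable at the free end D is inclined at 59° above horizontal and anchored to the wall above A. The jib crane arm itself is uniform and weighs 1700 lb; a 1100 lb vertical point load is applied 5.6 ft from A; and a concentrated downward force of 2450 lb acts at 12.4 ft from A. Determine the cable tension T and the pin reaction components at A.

ΣM about A: T·sin59°·14.7 − 1700·7.35 − 1100·5.6 − 2450·12.4 = 0 → T = 49035/(14.7·0.857167) = 3891.56 ≈ 3892 lb.
ΣF_x = 0: A_x − T·cos59° = 0 → A_x = 3891.56 × 0.515038 = 2004 lb.
ΣF_y = 0: A_y + T·sin59° − 1700 − 1100 − 2450 = 0 → A_y = 5250 − 3891.56 × 0.857167 = 1914 lb.

T = 3892 lb, A_x = 2004 lb, A_y = 1914 lb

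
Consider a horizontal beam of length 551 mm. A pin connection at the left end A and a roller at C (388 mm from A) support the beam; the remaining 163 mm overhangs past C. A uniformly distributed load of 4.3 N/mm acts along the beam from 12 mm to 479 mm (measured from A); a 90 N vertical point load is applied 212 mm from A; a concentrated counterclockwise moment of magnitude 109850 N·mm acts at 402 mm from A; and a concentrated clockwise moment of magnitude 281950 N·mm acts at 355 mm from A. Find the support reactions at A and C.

Resultant of the distributed load: 4.3 × 467 = 2008.1 N at 245.5 mm from A.
ΣM about A: C_y·388 − (4.3·467)·245.5 − 90·212 + 109850 − 281950 = 0 → C_y = 684168.55/388 = 1763.32 ≈ 1763 N.
ΣF_y = 0: A_y + 1763.32 − 4.3·467 − 90 = 0 → A_y = 334.8 N.
ΣF_x = 0: no horizontal applied forces, so A_x = 0.

A_x = 0, A_y = 334.8 N, C_y = 1763 N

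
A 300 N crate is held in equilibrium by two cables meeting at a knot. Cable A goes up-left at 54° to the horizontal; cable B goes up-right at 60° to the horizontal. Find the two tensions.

T_A = 164.2 N, T_B = 193.0 N

ΣF_x = 0: −T_A·cos54° + T_B·cos60° = 0 → T_B = 1.17557·T_A.
ΣF_y = 0: T_A·sin54° + T_B·sin60° = 300.
Substitute: T_A·(0.809017 + 1.17557·0.866025) = 300 → T_A = 164.196 ≈ 164.2 N.
Then T_B = 1.17557 × 164.196 = 193.0 N.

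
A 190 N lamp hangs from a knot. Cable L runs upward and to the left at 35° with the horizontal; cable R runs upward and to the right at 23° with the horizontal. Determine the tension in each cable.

T_L = 206.2 N, T_R = 183.5 N

ΣF_x = 0: −T_L·cos35° + T_R·cos23° = 0 → T_R = 0.889894·T_L.
ΣF_y = 0: T_L·sin35° + T_R·sin23° = 190.
Substitute: T_L·(0.573576 + 0.889894·0.390731) = 190 → T_L = 206.234 ≈ 206.2 N.
Then T_R = 0.889894 × 206.234 = 183.5 N.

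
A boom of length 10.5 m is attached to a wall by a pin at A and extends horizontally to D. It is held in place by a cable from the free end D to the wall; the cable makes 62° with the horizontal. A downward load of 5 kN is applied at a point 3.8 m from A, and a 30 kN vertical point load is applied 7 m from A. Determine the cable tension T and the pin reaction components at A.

ΣM about A: T·sin62°·10.5 − 5·3.8 − 30·7 = 0 → T = 229/(10.5·0.882948) = 24.7008 ≈ 24.70 kN.
ΣF_x = 0: A_x − T·cos62° = 0 → A_x = 24.7008 × 0.469472 = 11.60 kN.
ΣF_y = 0: A_y + T·sin62° − 5 − 30 = 0 → A_y = 35 − 24.7008 × 0.882948 = 13.19 kN.

T = 24.70 kN, A_x = 11.60 kN, A_y = 13.19 kN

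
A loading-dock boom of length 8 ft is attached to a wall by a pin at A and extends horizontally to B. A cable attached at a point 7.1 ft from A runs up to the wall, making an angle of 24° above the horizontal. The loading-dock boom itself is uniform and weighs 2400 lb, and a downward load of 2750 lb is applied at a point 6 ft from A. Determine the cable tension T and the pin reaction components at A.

ΣM about A: T·sin24°·7.1 − 2400·4 − 2750·6 = 0 → T = 26100/(7.1·0.406737) = 9037.92 ≈ 9038 lb.
ΣF_x = 0: A_x − T·cos24° = 0 → A_x = 9037.92 × 0.913545 = 8257 lb.
ΣF_y = 0: A_y + T·sin24° − 2400 − 2750 = 0 → A_y = 5150 − 9037.92 × 0.406737 = 1474 lb.

T = 9038 lb, A_x = 8257 lb, A_y = 1474 lb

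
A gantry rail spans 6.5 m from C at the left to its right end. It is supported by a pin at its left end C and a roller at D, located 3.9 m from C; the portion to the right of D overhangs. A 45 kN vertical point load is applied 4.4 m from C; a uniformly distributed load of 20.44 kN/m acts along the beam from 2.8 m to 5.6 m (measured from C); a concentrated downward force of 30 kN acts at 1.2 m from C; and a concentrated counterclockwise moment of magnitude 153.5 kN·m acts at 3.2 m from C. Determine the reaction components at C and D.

C_x = 0, C_y = 49.96 kN, D_y = 82.28 kN

Resultant of the distributed load: 20.44 × 2.8 = 57.232 kN at 4.2 m from C.
Taking moments about C: D_y·3.9 − 45·4.4 − (20.44·2.8)·4.2 − 30·1.2 + 153.5 = 0 → D_y = 320.8744/3.9 = 82.2755 ≈ 82.28 kN.
ΣF_y = 0: C_y + 82.2755 − 45 − 20.44·2.8 − 30 = 0 → C_y = 49.96 kN.
ΣF_x = 0: no horizontal applied forces, so C_x = 0.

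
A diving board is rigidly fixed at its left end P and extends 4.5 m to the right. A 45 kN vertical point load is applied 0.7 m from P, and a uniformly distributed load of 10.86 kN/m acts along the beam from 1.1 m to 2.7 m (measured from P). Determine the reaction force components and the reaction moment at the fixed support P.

Resultant of the distributed load: 10.86 × 1.6 = 17.376 kN at 1.9 m from P.
ΣF_x = 0: P_x = 0.
ΣF_y = 0: P_y − 45 − 10.86·1.6 = 0 → P_y = 62.38 kN.
ΣM about P: M_P − 45·0.7 − (10.86·1.6)·1.9 = 0 → M_P = 64.51 kN·m.

P_x = 0, P_y = 62.38 kN, M_P = 64.51 kN·m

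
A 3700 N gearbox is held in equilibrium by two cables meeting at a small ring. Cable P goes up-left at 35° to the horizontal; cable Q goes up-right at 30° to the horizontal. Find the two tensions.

ΣF_x = 0: −T_P·cos35° + T_Q·cos30° = 0 → T_Q = 0.945875·T_P.
ΣF_y = 0: T_P·sin35° + T_Q·sin30° = 3700.
Substitute: T_P·(0.573576 + 0.945875·0.5) = 3700 → T_P = 3535.55 ≈ 3536 N.
Then T_Q = 0.945875 × 3535.55 = 3344 N.

T_P = 3536 N, T_Q = 3344 N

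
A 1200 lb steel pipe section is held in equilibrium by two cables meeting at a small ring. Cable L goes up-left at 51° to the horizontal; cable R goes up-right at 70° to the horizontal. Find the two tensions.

ΣF_x = 0: −T_L·cos51° + T_R·cos70° = 0 → T_R = 1.84001·T_L.
ΣF_y = 0: T_L·sin51° + T_R·sin70° = 1200.
Substitute: T_L·(0.777146 + 1.84001·0.939693) = 1200 → T_L = 478.814 ≈ 478.8 lb.
Then T_R = 1.84001 × 478.814 = 881.0 lb.

T_L = 478.8 lb, T_R = 881.0 lb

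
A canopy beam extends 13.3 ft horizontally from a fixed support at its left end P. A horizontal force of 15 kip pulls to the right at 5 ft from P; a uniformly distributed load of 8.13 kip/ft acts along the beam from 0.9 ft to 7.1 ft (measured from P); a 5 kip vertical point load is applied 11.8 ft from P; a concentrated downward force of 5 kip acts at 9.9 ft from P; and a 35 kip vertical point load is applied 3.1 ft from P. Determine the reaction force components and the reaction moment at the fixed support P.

P_x = -15.00 kip, P_y = 95.41 kip, M_P = 418.6 kip·ft

Resultant of the distributed load: 8.13 × 6.2 = 50.406 kip at 4 ft from P.
ΣF_x = 0: P_x + 15 = 0 → P_x = -15.00 kip.
ΣF_y = 0: P_y − 8.13·6.2 − 5 − 5 − 35 = 0 → P_y = 95.41 kip.
ΣM about P: M_P − (8.13·6.2)·4 − 5·11.8 − 5·9.9 − 35·3.1 = 0 → M_P = 418.6 kip·ft.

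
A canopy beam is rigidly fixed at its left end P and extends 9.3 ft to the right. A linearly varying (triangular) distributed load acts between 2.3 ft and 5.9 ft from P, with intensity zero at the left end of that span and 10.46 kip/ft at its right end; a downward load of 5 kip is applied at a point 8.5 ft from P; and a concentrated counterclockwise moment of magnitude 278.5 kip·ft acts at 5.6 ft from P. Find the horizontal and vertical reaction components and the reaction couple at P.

Resultant of the triangular load: ½ × 10.46 × 3.6 = 18.828 kip, acting at 4.7 ft from P (one-third of the span from the peak).
ΣF_x = 0: P_x = 0.
ΣF_y = 0: P_y − ½·10.46·3.6 − 5 = 0 → P_y = 23.83 kip.
ΣM about P: M_P − (½·10.46·3.6)·4.7 − 5·8.5 + 278.5 = 0 → M_P = -147.5 kip·ft.

P_x = 0, P_y = 23.83 kip, M_P = -147.5 kip·ft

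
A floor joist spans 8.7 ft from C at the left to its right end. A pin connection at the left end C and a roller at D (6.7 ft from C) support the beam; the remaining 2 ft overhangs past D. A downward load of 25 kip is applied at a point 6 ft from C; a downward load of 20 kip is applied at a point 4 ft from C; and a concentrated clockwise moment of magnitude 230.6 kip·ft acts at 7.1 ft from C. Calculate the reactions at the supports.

C_x = 0, C_y = -23.75 kip, D_y = 68.75 kip

Moments about C: D_y·6.7 − 25·6 − 20·4 − 230.6 = 0 → D_y = 460.6/6.7 = 68.7463 ≈ 68.75 kip.
ΣF_y = 0: C_y + 68.7463 − 25 − 20 = 0 → C_y = -23.75 kip.
ΣF_x = 0: no horizontal applied forces, so C_x = 0.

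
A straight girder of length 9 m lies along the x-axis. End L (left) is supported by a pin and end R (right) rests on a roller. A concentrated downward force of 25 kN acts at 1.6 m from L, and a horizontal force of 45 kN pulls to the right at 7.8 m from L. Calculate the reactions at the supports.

ΣM about L: R_y·9 − 25·1.6 = 0 → R_y = 40/9 = 4.44444 ≈ 4.444 kN.
ΣF_y = 0: L_y + 4.44444 − 25 = 0 → L_y = 20.56 kN.
ΣF_x = 0: L_x + 45 = 0 → L_x = -45.00 kN.

L_x = -45.00 kN, L_y = 20.56 kN, R_y = 4.444 kN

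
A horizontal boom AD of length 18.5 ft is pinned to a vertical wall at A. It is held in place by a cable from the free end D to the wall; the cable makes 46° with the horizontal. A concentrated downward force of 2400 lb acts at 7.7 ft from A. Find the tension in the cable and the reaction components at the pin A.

ΣM about A: T·sin46°·18.5 − 2400·7.7 = 0 → T = 18480/(18.5·0.71934) = 1388.66 ≈ 1389 lb.
ΣF_x = 0: A_x − T·cos46° = 0 → A_x = 1388.66 × 0.694658 = 964.6 lb.
ΣF_y = 0: A_y + T·sin46° − 2400 = 0 → A_y = 2400 − 1388.66 × 0.71934 = 1401 lb.

T = 1389 lb, A_x = 964.6 lb, A_y = 1401 lb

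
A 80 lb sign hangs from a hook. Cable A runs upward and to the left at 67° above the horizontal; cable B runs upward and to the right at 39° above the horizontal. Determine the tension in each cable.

ΣF_x = 0: −T_A·cos67° + T_B·cos39° = 0 → T_B = 0.502777·T_A.
ΣF_y = 0: T_A·sin67° + T_B·sin39° = 80.
Substitute: T_A·(0.920505 + 0.502777·0.62932) = 80 → T_A = 64.6772 ≈ 64.68 lb.
Then T_B = 0.502777 × 64.6772 = 32.52 lb.

T_A = 64.68 lb, T_B = 32.52 lb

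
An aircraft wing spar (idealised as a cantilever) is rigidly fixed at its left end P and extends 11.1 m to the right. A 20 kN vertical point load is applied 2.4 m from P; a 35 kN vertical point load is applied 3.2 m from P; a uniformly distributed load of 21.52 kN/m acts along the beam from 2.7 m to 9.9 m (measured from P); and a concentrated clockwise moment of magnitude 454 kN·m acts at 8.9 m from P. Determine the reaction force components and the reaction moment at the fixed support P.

Resultant of the distributed load: 21.52 × 7.2 = 154.944 kN at 6.3 m from P.
ΣF_x = 0: P_x = 0.
ΣF_y = 0: P_y − 20 − 35 − 21.52·7.2 = 0 → P_y = 209.9 kN.
ΣM about P: M_P − 20·2.4 − 35·3.2 − (21.52·7.2)·6.3 − 454 = 0 → M_P = 1590 kN·m.

P_x = 0, P_y = 209.9 kN, M_P = 1590 kN·m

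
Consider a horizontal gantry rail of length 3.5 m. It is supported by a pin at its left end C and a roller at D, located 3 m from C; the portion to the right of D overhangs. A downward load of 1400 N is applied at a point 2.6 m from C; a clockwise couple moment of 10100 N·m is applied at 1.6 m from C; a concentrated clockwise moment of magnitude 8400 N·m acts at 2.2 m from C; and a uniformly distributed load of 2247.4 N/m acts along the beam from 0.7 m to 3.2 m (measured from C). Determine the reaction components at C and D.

C_x = 0, C_y = -4014 N, D_y = 11030 N

Resultant of the distributed load: 2247.4 × 2.5 = 5618.5 N at 1.95 m from C.
Taking moments about C: D_y·3 − 1400·2.6 − 10100 − 8400 − (2247.4·2.5)·1.95 = 0 → D_y = 33096.075/3 = 11032 ≈ 11030 N.
ΣF_y = 0: C_y + 11032 − 1400 − 2247.4·2.5 = 0 → C_y = -4014 N.
ΣF_x = 0: no horizontal applied forces, so C_x = 0.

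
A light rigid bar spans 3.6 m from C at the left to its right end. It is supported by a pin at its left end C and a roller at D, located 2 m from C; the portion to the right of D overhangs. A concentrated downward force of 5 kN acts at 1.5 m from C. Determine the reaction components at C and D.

C_x = 0, C_y = 1.250 kN, D_y = 3.750 kN

Moments about C: D_y·2 − 5·1.5 = 0 → D_y = 7.5/2 = 3.750 kN.
ΣF_y = 0: C_y + 3.75 − 5 = 0 → C_y = 1.250 kN.
ΣF_x = 0: no horizontal applied forces, so C_x = 0.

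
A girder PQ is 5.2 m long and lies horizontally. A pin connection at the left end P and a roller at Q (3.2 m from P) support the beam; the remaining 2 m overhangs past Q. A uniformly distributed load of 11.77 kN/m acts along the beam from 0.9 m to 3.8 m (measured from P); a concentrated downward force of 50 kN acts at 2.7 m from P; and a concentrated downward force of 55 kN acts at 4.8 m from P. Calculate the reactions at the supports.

P_x = 0, P_y = -10.62 kN, Q_y = 149.8 kN

Resultant of the distributed load: 11.77 × 2.9 = 34.133 kN at 2.35 m from P.
Taking moments about P: Q_y·3.2 − (11.77·2.9)·2.35 − 50·2.7 − 55·4.8 = 0 → Q_y = 479.21255/3.2 = 149.754 ≈ 149.8 kN.
ΣF_y = 0: P_y + 149.754 − 11.77·2.9 − 50 − 55 = 0 → P_y = -10.62 kN.
ΣF_x = 0: no horizontal applied forces, so P_x = 0.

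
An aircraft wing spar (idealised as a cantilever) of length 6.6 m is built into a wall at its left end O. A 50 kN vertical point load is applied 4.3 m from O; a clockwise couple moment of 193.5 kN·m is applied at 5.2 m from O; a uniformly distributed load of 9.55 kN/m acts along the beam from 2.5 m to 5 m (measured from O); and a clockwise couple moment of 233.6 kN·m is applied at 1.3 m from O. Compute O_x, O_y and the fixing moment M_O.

Resultant of the distributed load: 9.55 × 2.5 = 23.875 kN at 3.75 m from O.
ΣF_x = 0: O_x = 0.
ΣF_y = 0: O_y − 50 − 9.55·2.5 = 0 → O_y = 73.88 kN.
ΣM about O: M_O − 50·4.3 − 193.5 − (9.55·2.5)·3.75 − 233.6 = 0 → M_O = 731.6 kN·m.

O_x = 0, O_y = 73.88 kN, M_O = 731.6 kN·m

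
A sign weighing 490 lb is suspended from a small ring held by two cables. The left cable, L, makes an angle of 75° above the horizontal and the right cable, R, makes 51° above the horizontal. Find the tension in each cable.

ΣF_x = 0: −T_L·cos75° + T_R·cos51° = 0 → T_R = 0.411268·T_L.
ΣF_y = 0: T_L·sin75° + T_R·sin51° = 490.
Substitute: T_L·(0.965926 + 0.411268·0.777146) = 490 → T_L = 381.162 ≈ 381.2 lb.
Then T_R = 0.411268 × 381.162 = 156.8 lb.

T_L = 381.2 lb, T_R = 156.8 lb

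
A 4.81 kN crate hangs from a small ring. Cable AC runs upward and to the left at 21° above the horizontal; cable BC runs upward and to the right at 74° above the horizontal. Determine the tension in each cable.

ΣF_x = 0: −T_AC·cos21° + T_BC·cos74° = 0 → T_BC = 3.38699·T_AC.
ΣF_y = 0: T_AC·sin21° + T_BC·sin74° = 4.81.
Substitute: T_AC·(0.358368 + 3.38699·0.961262) = 4.81 → T_AC = 1.33088 ≈ 1.331 kN.
Then T_BC = 3.38699 × 1.33088 = 4.508 kN.

T_AC = 1.331 kN, T_BC = 4.508 kN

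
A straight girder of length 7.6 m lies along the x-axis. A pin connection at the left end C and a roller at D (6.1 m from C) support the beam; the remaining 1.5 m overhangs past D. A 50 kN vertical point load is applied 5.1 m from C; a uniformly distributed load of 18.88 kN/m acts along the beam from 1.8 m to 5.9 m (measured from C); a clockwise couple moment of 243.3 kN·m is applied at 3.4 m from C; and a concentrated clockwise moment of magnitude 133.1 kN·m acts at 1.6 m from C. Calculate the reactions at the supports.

C_x = 0, C_y = -24.96 kN, D_y = 152.4 kN

Resultant of the distributed load: 18.88 × 4.1 = 77.408 kN at 3.85 m from C.
ΣM about C: D_y·6.1 − 50·5.1 − (18.88·4.1)·3.85 − 243.3 − 133.1 = 0 → D_y = 929.4208/6.1 = 152.364 ≈ 152.4 kN.
ΣF_y = 0: C_y + 152.364 − 50 − 18.88·4.1 = 0 → C_y = -24.96 kN.
ΣF_x = 0: no horizontal applied forces, so C_x = 0.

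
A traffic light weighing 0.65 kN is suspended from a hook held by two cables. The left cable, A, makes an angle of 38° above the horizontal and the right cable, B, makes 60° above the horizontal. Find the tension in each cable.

ΣF_x = 0: −T_A·cos38° + T_B·cos60° = 0 → T_B = 1.57602·T_A.
ΣF_y = 0: T_A·sin38° + T_B·sin60° = 0.65.
Substitute: T_A·(0.615661 + 1.57602·0.866025) = 0.65 → T_A = 0.328194 ≈ 0.3282 kN.
Then T_B = 1.57602 × 0.328194 = 0.5172 kN.

T_A = 0.3282 kN, T_B = 0.5172 kN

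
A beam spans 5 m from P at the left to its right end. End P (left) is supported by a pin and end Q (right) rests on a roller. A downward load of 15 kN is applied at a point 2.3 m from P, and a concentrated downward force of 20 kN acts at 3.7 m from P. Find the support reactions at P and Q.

P_x = 0, P_y = 13.30 kN, Q_y = 21.70 kN

Taking moments about P: Q_y·5 − 15·2.3 − 20·3.7 = 0 → Q_y = 108.5/5 = 21.70 kN.
ΣF_y = 0: P_y + 21.7 − 15 − 20 = 0 → P_y = 13.30 kN.
ΣF_x = 0: no horizontal applied forces, so P_x = 0.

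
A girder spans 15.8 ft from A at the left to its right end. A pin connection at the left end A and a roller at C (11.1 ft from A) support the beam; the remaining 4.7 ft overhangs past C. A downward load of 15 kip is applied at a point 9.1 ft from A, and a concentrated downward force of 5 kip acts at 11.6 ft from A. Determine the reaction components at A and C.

A_x = 0, A_y = 2.477 kip, C_y = 17.52 kip

Moments about A: C_y·11.1 − 15·9.1 − 5·11.6 = 0 → C_y = 194.5/11.1 = 17.5225 ≈ 17.52 kip.
ΣF_y = 0: A_y + 17.5225 − 15 − 5 = 0 → A_y = 2.477 kip.
ΣF_x = 0: no horizontal applied forces, so A_x = 0.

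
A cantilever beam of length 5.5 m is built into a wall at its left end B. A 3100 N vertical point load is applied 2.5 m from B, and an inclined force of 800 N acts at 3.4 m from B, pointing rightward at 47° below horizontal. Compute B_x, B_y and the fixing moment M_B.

B_x = -545.6 N, B_y = 3685 N, M_B = 9739 N·m

ΣF_x = 0: B_x + 800·cos47° = 0 → B_x = -545.6 N.
ΣF_y = 0: B_y − 3100 − 800·sin47° = 0 → B_y = 3685 N.
ΣM about B: M_B − 3100·2.5 − 800·sin47°·3.4 = 0 → M_B = 9739 N·m.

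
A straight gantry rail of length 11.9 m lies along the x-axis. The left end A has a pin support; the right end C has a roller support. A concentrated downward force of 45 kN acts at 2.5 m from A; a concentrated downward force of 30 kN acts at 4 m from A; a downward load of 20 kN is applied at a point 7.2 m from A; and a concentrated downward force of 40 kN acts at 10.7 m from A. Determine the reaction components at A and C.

A_x = 0, A_y = 67.39 kN, C_y = 67.61 kN

Taking moments about A: C_y·11.9 − 45·2.5 − 30·4 − 20·7.2 − 40·10.7 = 0 → C_y = 804.5/11.9 = 67.605 ≈ 67.61 kN.
ΣF_y = 0: A_y + 67.605 − 45 − 30 − 20 − 40 = 0 → A_y = 67.39 kN.
ΣF_x = 0: no horizontal applied forces, so A_x = 0.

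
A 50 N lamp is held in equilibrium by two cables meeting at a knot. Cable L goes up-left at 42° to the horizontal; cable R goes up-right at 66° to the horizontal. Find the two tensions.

T_L = 21.38 N, T_R = 39.07 N

ΣF_x = 0: −T_L·cos42° + T_R·cos66° = 0 → T_R = 1.82709·T_L.
ΣF_y = 0: T_L·sin42° + T_R·sin66° = 50.
Substitute: T_L·(0.669131 + 1.82709·0.913545) = 50 → T_L = 21.3834 ≈ 21.38 N.
Then T_R = 1.82709 × 21.3834 = 39.07 N.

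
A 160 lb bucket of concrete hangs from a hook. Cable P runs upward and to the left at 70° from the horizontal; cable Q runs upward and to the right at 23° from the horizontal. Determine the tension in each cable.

ΣF_x = 0: −T_P·cos70° + T_Q·cos23° = 0 → T_Q = 0.371557·T_P.
ΣF_y = 0: T_P·sin70° + T_Q·sin23° = 160.
Substitute: T_P·(0.939693 + 0.371557·0.390731) = 160 → T_P = 147.483 ≈ 147.5 lb.
Then T_Q = 0.371557 × 147.483 = 54.80 lb.

T_P = 147.5 lb, T_Q = 54.80 lb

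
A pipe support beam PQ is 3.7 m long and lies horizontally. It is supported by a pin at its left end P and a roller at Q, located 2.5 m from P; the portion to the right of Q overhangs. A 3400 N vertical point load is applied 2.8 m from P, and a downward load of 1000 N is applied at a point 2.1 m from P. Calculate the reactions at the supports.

Taking moments about P: Q_y·2.5 − 3400·2.8 − 1000·2.1 = 0 → Q_y = 11620/2.5 = 4648 N.
ΣF_y = 0: P_y + 4648 − 3400 − 1000 = 0 → P_y = -248.0 N.
ΣF_x = 0: no horizontal applied forces, so P_x = 0.

P_x = 0, P_y = -248.0 N, Q_y = 4648 N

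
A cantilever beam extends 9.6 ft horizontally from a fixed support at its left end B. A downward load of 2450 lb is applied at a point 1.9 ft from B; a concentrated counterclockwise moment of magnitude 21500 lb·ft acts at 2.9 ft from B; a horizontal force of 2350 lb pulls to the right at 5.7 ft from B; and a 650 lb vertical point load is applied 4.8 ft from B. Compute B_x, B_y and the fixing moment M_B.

ΣF_x = 0: B_x + 2350 = 0 → B_x = -2350 lb.
ΣF_y = 0: B_y − 2450 − 650 = 0 → B_y = 3100 lb.
ΣM about B: M_B − 2450·1.9 + 21500 − 650·4.8 = 0 → M_B = -13720 lb·ft.

B_x = -2350 lb, B_y = 3100 lb, M_B = -13720 lb·ft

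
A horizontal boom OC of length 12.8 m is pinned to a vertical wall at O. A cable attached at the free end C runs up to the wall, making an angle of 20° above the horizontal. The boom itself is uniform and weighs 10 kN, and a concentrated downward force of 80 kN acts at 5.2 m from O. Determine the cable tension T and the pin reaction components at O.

T = 109.6 kN, O_x = 103.0 kN, O_y = 52.50 kN

ΣM about O: T·sin20°·12.8 − 10·6.4 − 80·5.2 = 0 → T = 480/(12.8·0.34202) = 109.643 ≈ 109.6 kN.
ΣF_x = 0: O_x − T·cos20° = 0 → O_x = 109.643 × 0.939693 = 103.0 kN.
ΣF_y = 0: O_y + T·sin20° − 10 − 80 = 0 → O_y = 90 − 109.643 × 0.34202 = 52.50 kN.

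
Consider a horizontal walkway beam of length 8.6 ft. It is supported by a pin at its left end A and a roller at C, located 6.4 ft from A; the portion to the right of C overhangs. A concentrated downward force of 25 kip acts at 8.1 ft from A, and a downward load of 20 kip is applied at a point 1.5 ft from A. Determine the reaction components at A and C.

A_x = 0, A_y = 8.672 kip, C_y = 36.33 kip

ΣM about A: C_y·6.4 − 25·8.1 − 20·1.5 = 0 → C_y = 232.5/6.4 = 36.3281 ≈ 36.33 kip.
ΣF_y = 0: A_y + 36.3281 − 25 − 20 = 0 → A_y = 8.672 kip.
ΣF_x = 0: no horizontal applied forces, so A_x = 0.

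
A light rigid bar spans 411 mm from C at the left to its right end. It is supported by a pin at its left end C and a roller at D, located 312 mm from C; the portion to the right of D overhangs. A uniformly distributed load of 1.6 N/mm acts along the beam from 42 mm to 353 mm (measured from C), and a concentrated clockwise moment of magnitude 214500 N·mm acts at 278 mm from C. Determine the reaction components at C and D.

Resultant of the distributed load: 1.6 × 311 = 497.6 N at 197.5 mm from C.
ΣM about C: D_y·312 − (1.6·311)·197.5 − 214500 = 0 → D_y = 312776/312 = 1002.49 ≈ 1002 N.
ΣF_y = 0: C_y + 1002.49 − 1.6·311 = 0 → C_y = -504.9 N.
ΣF_x = 0: no horizontal applied forces, so C_x = 0.

C_x = 0, C_y = -504.9 N, D_y = 1002 N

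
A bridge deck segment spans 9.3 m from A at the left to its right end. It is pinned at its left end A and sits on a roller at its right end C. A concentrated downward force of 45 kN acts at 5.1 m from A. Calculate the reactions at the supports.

ΣM about A: C_y·9.3 − 45·5.1 = 0 → C_y = 229.5/9.3 = 24.6774 ≈ 24.68 kN.
ΣF_y = 0: A_y + 24.6774 − 45 = 0 → A_y = 20.32 kN.
ΣF_x = 0: no horizontal applied forces, so A_x = 0.

A_x = 0, A_y = 20.32 kN, C_y = 24.68 kN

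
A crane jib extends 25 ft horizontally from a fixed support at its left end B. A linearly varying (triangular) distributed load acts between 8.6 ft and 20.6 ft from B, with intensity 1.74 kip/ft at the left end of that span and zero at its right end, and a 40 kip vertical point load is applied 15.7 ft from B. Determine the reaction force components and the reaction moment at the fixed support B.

B_x = 0, B_y = 50.44 kip, M_B = 759.5 kip·ft

Resultant of the triangular load: ½ × 1.74 × 12 = 10.44 kip, acting at 12.6 ft from B (one-third of the span from the peak).
ΣF_x = 0: B_x = 0.
ΣF_y = 0: B_y − ½·1.74·12 − 40 = 0 → B_y = 50.44 kip.
ΣM about B: M_B − (½·1.74·12)·12.6 − 40·15.7 = 0 → M_B = 759.5 kip·ft.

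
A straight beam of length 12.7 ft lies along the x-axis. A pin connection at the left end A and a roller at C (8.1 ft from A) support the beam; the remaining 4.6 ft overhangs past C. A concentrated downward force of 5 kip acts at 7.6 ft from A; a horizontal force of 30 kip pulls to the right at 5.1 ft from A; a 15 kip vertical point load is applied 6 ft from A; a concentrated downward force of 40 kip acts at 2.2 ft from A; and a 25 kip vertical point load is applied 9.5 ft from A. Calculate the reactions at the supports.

A_x = -30.00 kip, A_y = 29.01 kip, C_y = 55.99 kip

ΣM about A: C_y·8.1 − 5·7.6 − 15·6 − 40·2.2 − 25·9.5 = 0 → C_y = 453.5/8.1 = 55.9877 ≈ 55.99 kip.
ΣF_y = 0: A_y + 55.9877 − 5 − 15 − 40 − 25 = 0 → A_y = 29.01 kip.
ΣF_x = 0: A_x + 30 = 0 → A_x = -30.00 kip.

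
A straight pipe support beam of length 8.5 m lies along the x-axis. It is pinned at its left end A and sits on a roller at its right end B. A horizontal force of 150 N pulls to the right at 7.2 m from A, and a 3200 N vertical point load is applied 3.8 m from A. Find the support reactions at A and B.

A_x = -150.0 N, A_y = 1769 N, B_y = 1431 N

ΣM about A: B_y·8.5 − 3200·3.8 = 0 → B_y = 12160/8.5 = 1430.59 ≈ 1431 N.
ΣF_y = 0: A_y + 1430.59 − 3200 = 0 → A_y = 1769 N.
ΣF_x = 0: A_x + 150 = 0 → A_x = -150.0 N.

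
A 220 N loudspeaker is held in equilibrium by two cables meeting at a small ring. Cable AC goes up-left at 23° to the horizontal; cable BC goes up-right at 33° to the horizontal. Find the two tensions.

T_AC = 222.6 N, T_BC = 244.3 N

ΣF_x = 0: −T_AC·cos23° + T_BC·cos33° = 0 → T_BC = 1.09758·T_AC.
ΣF_y = 0: T_AC·sin23° + T_BC·sin33° = 220.
Substitute: T_AC·(0.390731 + 1.09758·0.544639) = 220 → T_AC = 222.556 ≈ 222.6 N.
Then T_BC = 1.09758 × 222.556 = 244.3 N.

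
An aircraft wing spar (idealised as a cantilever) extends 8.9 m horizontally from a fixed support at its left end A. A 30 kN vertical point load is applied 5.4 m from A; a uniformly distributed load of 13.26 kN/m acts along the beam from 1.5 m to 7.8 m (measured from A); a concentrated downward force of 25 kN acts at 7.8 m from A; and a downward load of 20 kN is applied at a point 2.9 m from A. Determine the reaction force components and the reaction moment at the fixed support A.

Resultant of the distributed load: 13.26 × 6.3 = 83.538 kN at 4.65 m from A.
ΣF_x = 0: A_x = 0.
ΣF_y = 0: A_y − 30 − 13.26·6.3 − 25 − 20 = 0 → A_y = 158.5 kN.
ΣM about A: M_A − 30·5.4 − (13.26·6.3)·4.65 − 25·7.8 − 20·2.9 = 0 → M_A = 803.5 kN·m.

A_x = 0, A_y = 158.5 kN, M_A = 803.5 kN·m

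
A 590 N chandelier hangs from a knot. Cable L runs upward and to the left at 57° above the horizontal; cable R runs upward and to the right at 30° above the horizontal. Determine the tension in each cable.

ΣF_x = 0: −T_L·cos57° + T_R·cos30° = 0 → T_R = 0.628895·T_L.
ΣF_y = 0: T_L·sin57° + T_R·sin30° = 590.
Substitute: T_L·(0.838671 + 0.628895·0.5) = 590 → T_L = 511.656 ≈ 511.7 N.
Then T_R = 0.628895 × 511.656 = 321.8 N.

T_L = 511.7 N, T_R = 321.8 N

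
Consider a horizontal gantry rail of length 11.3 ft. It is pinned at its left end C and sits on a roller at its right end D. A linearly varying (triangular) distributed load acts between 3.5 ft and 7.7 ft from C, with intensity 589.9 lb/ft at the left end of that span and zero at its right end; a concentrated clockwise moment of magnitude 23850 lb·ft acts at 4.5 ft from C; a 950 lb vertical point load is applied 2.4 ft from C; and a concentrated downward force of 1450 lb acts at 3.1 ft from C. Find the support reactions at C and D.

C_x = 0, C_y = 391.4 lb, D_y = 3247 lb

Resultant of the triangular load: ½ × 589.9 × 4.2 = 1238.79 lb, acting at 4.9 ft from C (one-third of the span from the peak).
ΣM about C: D_y·11.3 − (½·589.9·4.2)·4.9 − 23850 − 950·2.4 − 1450·3.1 = 0 → D_y = 36695.071/11.3 = 3247.35 ≈ 3247 lb.
ΣF_y = 0: C_y + 3247.35 − ½·589.9·4.2 − 950 − 1450 = 0 → C_y = 391.4 lb.
ΣF_x = 0: no horizontal applied forces, so C_x = 0.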